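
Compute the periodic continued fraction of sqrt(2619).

Write x_i = (sqrt(2619) + m_i)/d_i with (m_0, d_0) = (0, 1). a_0 = floor(sqrt(2619)) = 51, since 51^2 = 2601 <= 2619 < 2704 = 52^2.
Iterate m_{i+1} = d_i*a_i - m_i, d_{i+1} = (2619 - m_{i+1}^2)/d_i, a_{i+1} = floor((a_0 + m_{i+1})/d_{i+1}):
  m_1 = 1*51 - 0 = 51, d_1 = (2619 - 51^2)/1 = 18/1 = 18, a_1 = floor((51 + 51)/18) = 5.
  m_2 = 18*5 - 51 = 39, d_2 = (2619 - 39^2)/18 = 1098/18 = 61, a_2 = floor((51 + 39)/61) = 1.
  m_3 = 61*1 - 39 = 22, d_3 = (2619 - 22^2)/61 = 2135/61 = 35, a_3 = floor((51 + 22)/35) = 2.
  m_4 = 35*2 - 22 = 48, d_4 = (2619 - 48^2)/35 = 315/35 = 9, a_4 = floor((51 + 48)/9) = 11.
  m_5 = 9*11 - 48 = 51, d_5 = (2619 - 51^2)/9 = 18/9 = 2, a_5 = floor((51 + 51)/2) = 51.
  m_6 = 2*51 - 51 = 51, d_6 = (2619 - 51^2)/2 = 18/2 = 9, a_6 = floor((51 + 51)/9) = 11.
  m_7 = 9*11 - 51 = 48, d_7 = (2619 - 48^2)/9 = 315/9 = 35, a_7 = floor((51 + 48)/35) = 2.
  m_8 = 35*2 - 48 = 22, d_8 = (2619 - 22^2)/35 = 2135/35 = 61, a_8 = floor((51 + 22)/61) = 1.
  m_9 = 61*1 - 22 = 39, d_9 = (2619 - 39^2)/61 = 1098/61 = 18, a_9 = floor((51 + 39)/18) = 5.
  m_10 = 18*5 - 39 = 51, d_10 = (2619 - 51^2)/18 = 18/18 = 1, a_10 = floor((51 + 51)/1) = 102.
  m_11 = 1*102 - 51 = 51, d_11 = (2619 - 51^2)/1 = 18/1 = 18: (m_11, d_11) = (m_1, d_1) = (51, 18), so from here the quotients repeat a_1, ..., a_10; the period length is 10.
Hence the expansion of sqrt(2619) is a_0 = 51 followed by the repeating block 5, 1, 2, 11, 51, 11, 2, 1, 5, 102 (period 10).

[51; (5, 1, 2, 11, 51, 11, 2, 1, 5, 102)]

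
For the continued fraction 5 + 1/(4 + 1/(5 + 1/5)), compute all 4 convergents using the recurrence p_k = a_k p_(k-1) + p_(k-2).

Using the convergent recurrence p_i = a_i*p_{i-1} + p_{i-2}, q_i = a_i*q_{i-1} + q_{i-2} with p_{-2}=0, p_{-1}=1, q_{-2}=1, q_{-1}=0:
  i=0: a_0=5, p_0 = 5*1 + 0 = 5, q_0 = 5*0 + 1 = 1.
  i=1: a_1=4, p_1 = 4*5 + 1 = 21, q_1 = 4*1 + 0 = 4.
  i=2: a_2=5, p_2 = 5*21 + 5 = 110, q_2 = 5*4 + 1 = 21.
  i=3: a_3=5, p_3 = 5*110 + 21 = 571, q_3 = 5*21 + 4 = 109.

5/1, 21/4, 110/21, 571/109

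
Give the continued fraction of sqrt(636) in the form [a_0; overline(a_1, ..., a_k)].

[25; overline(4, 1, 1, 3, 3, 12, 3, 3, 1, 1, 4, 50)]

Write x_i = (sqrt(636) + m_i)/d_i with (m_0, d_0) = (0, 1). a_0 = floor(sqrt(636)) = 25, since 25^2 = 625 <= 636 < 676 = 26^2.
Iterate m_{i+1} = d_i*a_i - m_i, d_{i+1} = (636 - m_{i+1}^2)/d_i, a_{i+1} = floor((a_0 + m_{i+1})/d_{i+1}):
  m_1 = 1*25 - 0 = 25, d_1 = (636 - 25^2)/1 = 11/1 = 11, a_1 = floor((25 + 25)/11) = 4.
  m_2 = 11*4 - 25 = 19, d_2 = (636 - 19^2)/11 = 275/11 = 25, a_2 = floor((25 + 19)/25) = 1.
  m_3 = 25*1 - 19 = 6, d_3 = (636 - 6^2)/25 = 600/25 = 24, a_3 = floor((25 + 6)/24) = 1.
  m_4 = 24*1 - 6 = 18, d_4 = (636 - 18^2)/24 = 312/24 = 13, a_4 = floor((25 + 18)/13) = 3.
  m_5 = 13*3 - 18 = 21, d_5 = (636 - 21^2)/13 = 195/13 = 15, a_5 = floor((25 + 21)/15) = 3.
  m_6 = 15*3 - 21 = 24, d_6 = (636 - 24^2)/15 = 60/15 = 4, a_6 = floor((25 + 24)/4) = 12.
  m_7 = 4*12 - 24 = 24, d_7 = (636 - 24^2)/4 = 60/4 = 15, a_7 = floor((25 + 24)/15) = 3.
  m_8 = 15*3 - 24 = 21, d_8 = (636 - 21^2)/15 = 195/15 = 13, a_8 = floor((25 + 21)/13) = 3.
  m_9 = 13*3 - 21 = 18, d_9 = (636 - 18^2)/13 = 312/13 = 24, a_9 = floor((25 + 18)/24) = 1.
  m_10 = 24*1 - 18 = 6, d_10 = (636 - 6^2)/24 = 600/24 = 25, a_10 = floor((25 + 6)/25) = 1.
  m_11 = 25*1 - 6 = 19, d_11 = (636 - 19^2)/25 = 275/25 = 11, a_11 = floor((25 + 19)/11) = 4.
  m_12 = 11*4 - 19 = 25, d_12 = (636 - 25^2)/11 = 11/11 = 1, a_12 = floor((25 + 25)/1) = 50.
  m_13 = 1*50 - 25 = 25, d_13 = (636 - 25^2)/1 = 11/1 = 11: (m_13, d_13) = (m_1, d_1) = (25, 11), so from here the quotients repeat a_1, ..., a_12; the period length is 12.
Hence the expansion of sqrt(636) is a_0 = 25 followed by the repeating block 4, 1, 1, 3, 3, 12, 3, 3, 1, 1, 4, 50 (period 12).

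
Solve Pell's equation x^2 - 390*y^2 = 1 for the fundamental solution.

First expand sqrt(390) as a continued fraction. With x_i = (sqrt(390) + m_i)/d_i and (m_0, d_0) = (0, 1): a_0 = floor(sqrt(390)) = 19, since 19^2 = 361 <= 390 < 400 = 20^2.
Iterate m_{i+1} = d_i*a_i - m_i, d_{i+1} = (390 - m_{i+1}^2)/d_i, a_{i+1} = floor((a_0 + m_{i+1})/d_{i+1}):
  m_1 = 1*19 - 0 = 19, d_1 = (390 - 19^2)/1 = 29/1 = 29, a_1 = floor((19 + 19)/29) = 1.
  m_2 = 29*1 - 19 = 10, d_2 = (390 - 10^2)/29 = 290/29 = 10, a_2 = floor((19 + 10)/10) = 2.
  m_3 = 10*2 - 10 = 10, d_3 = (390 - 10^2)/10 = 290/10 = 29, a_3 = floor((19 + 10)/29) = 1.
  m_4 = 29*1 - 10 = 19, d_4 = (390 - 19^2)/29 = 29/29 = 1, a_4 = floor((19 + 19)/1) = 38.
  m_5 = 1*38 - 19 = 19, d_5 = (390 - 19^2)/1 = 29/1 = 29: (m_5, d_5) = (m_1, d_1) = (19, 29), so from here the quotients repeat a_1, ..., a_4; the period length is 4.
So sqrt(390) = [19; (1, 2, 1, 38)] with period length k = 4.
k is even, so the fundamental solution of x^2 - 390y^2 = 1 is (p_{k-1}, q_{k-1}) = (p_3, q_3); compute convergents through index 3.
Convergents (p_i = a_i*p_{i-1} + p_{i-2}, q_i = a_i*q_{i-1} + q_{i-2} with p_{-2}=0, p_{-1}=1, q_{-2}=1, q_{-1}=0):
  i=0: a_0=19, p_0 = 19*1 + 0 = 19, q_0 = 19*0 + 1 = 1.
  i=1: a_1=1, p_1 = 1*19 + 1 = 20, q_1 = 1*1 + 0 = 1.
  i=2: a_2=2, p_2 = 2*20 + 19 = 59, q_2 = 2*1 + 1 = 3.
  i=3: a_3=1, p_3 = 1*59 + 20 = 79, q_3 = 1*3 + 1 = 4.
Check: 79^2 - 390*4^2 = 6241 - 6240 = 1, so (x, y) = (79, 4) solves the equation, and by the theorem it is the least positive solution.

(x, y) = (79, 4)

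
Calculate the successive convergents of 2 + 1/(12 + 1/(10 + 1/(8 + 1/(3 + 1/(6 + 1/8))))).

2/1, 25/12, 252/121, 2041/980, 6375/3061, 40291/19346, 328703/157829

Using the convergent recurrence p_i = a_i*p_{i-1} + p_{i-2}, q_i = a_i*q_{i-1} + q_{i-2} with p_{-2}=0, p_{-1}=1, q_{-2}=1, q_{-1}=0:
  i=0: a_0=2, p_0 = 2*1 + 0 = 2, q_0 = 2*0 + 1 = 1.
  i=1: a_1=12, p_1 = 12*2 + 1 = 25, q_1 = 12*1 + 0 = 12.
  i=2: a_2=10, p_2 = 10*25 + 2 = 252, q_2 = 10*12 + 1 = 121.
  i=3: a_3=8, p_3 = 8*252 + 25 = 2041, q_3 = 8*121 + 12 = 980.
  i=4: a_4=3, p_4 = 3*2041 + 252 = 6375, q_4 = 3*980 + 121 = 3061.
  i=5: a_5=6, p_5 = 6*6375 + 2041 = 40291, q_5 = 6*3061 + 980 = 19346.
  i=6: a_6=8, p_6 = 8*40291 + 6375 = 328703, q_6 = 8*19346 + 3061 = 157829.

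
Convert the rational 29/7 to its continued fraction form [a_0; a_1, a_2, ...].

[4; 7]

Run the Euclidean algorithm on 29 and 7; the successive quotients are the partial quotients a_0, a_1, ... (each step inverts the fractional part left over by the previous one):
  29 = 4*7 + 1, so a_0 = 4.
  7 = 7*1 + 0, so a_1 = 7.
The remainder reaches 0 after 2 divisions, so the expansion has 2 partial quotients, read off in order.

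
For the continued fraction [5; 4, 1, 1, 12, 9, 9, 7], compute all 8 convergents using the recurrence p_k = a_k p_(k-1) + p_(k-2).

Using the convergent recurrence p_i = a_i*p_{i-1} + p_{i-2}, q_i = a_i*q_{i-1} + q_{i-2} with p_{-2}=0, p_{-1}=1, q_{-2}=1, q_{-1}=0:
  i=0: a_0=5, p_0 = 5*1 + 0 = 5, q_0 = 5*0 + 1 = 1.
  i=1: a_1=4, p_1 = 4*5 + 1 = 21, q_1 = 4*1 + 0 = 4.
  i=2: a_2=1, p_2 = 1*21 + 5 = 26, q_2 = 1*4 + 1 = 5.
  i=3: a_3=1, p_3 = 1*26 + 21 = 47, q_3 = 1*5 + 4 = 9.
  i=4: a_4=12, p_4 = 12*47 + 26 = 590, q_4 = 12*9 + 5 = 113.
  i=5: a_5=9, p_5 = 9*590 + 47 = 5357, q_5 = 9*113 + 9 = 1026.
  i=6: a_6=9, p_6 = 9*5357 + 590 = 48803, q_6 = 9*1026 + 113 = 9347.
  i=7: a_7=7, p_7 = 7*48803 + 5357 = 346978, q_7 = 7*9347 + 1026 = 66455.

5/1, 21/4, 26/5, 47/9, 590/113, 5357/1026, 48803/9347, 346978/66455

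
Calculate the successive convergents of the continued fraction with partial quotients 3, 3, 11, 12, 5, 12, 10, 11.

Using the convergent recurrence p_i = a_i*p_{i-1} + p_{i-2}, q_i = a_i*q_{i-1} + q_{i-2} with p_{-2}=0, p_{-1}=1, q_{-2}=1, q_{-1}=0:
  i=0: a_0=3, p_0 = 3*1 + 0 = 3, q_0 = 3*0 + 1 = 1.
  i=1: a_1=3, p_1 = 3*3 + 1 = 10, q_1 = 3*1 + 0 = 3.
  i=2: a_2=11, p_2 = 11*10 + 3 = 113, q_2 = 11*3 + 1 = 34.
  i=3: a_3=12, p_3 = 12*113 + 10 = 1366, q_3 = 12*34 + 3 = 411.
  i=4: a_4=5, p_4 = 5*1366 + 113 = 6943, q_4 = 5*411 + 34 = 2089.
  i=5: a_5=12, p_5 = 12*6943 + 1366 = 84682, q_5 = 12*2089 + 411 = 25479.
  i=6: a_6=10, p_6 = 10*84682 + 6943 = 853763, q_6 = 10*25479 + 2089 = 256879.
  i=7: a_7=11, p_7 = 11*853763 + 84682 = 9476075, q_7 = 11*256879 + 25479 = 2851148.

3/1, 10/3, 113/34, 1366/411, 6943/2089, 84682/25479, 853763/256879, 9476075/2851148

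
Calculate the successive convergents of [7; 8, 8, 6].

Using the convergent recurrence p_i = a_i*p_{i-1} + p_{i-2}, q_i = a_i*q_{i-1} + q_{i-2} with p_{-2}=0, p_{-1}=1, q_{-2}=1, q_{-1}=0:
  i=0: a_0=7, p_0 = 7*1 + 0 = 7, q_0 = 7*0 + 1 = 1.
  i=1: a_1=8, p_1 = 8*7 + 1 = 57, q_1 = 8*1 + 0 = 8.
  i=2: a_2=8, p_2 = 8*57 + 7 = 463, q_2 = 8*8 + 1 = 65.
  i=3: a_3=6, p_3 = 6*463 + 57 = 2835, q_3 = 6*65 + 8 = 398.

7/1, 57/8, 463/65, 2835/398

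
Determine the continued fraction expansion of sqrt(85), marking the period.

Write x_i = (sqrt(85) + m_i)/d_i with (m_0, d_0) = (0, 1). a_0 = floor(sqrt(85)) = 9, since 9^2 = 81 <= 85 < 100 = 10^2.
Iterate m_{i+1} = d_i*a_i - m_i, d_{i+1} = (85 - m_{i+1}^2)/d_i, a_{i+1} = floor((a_0 + m_{i+1})/d_{i+1}):
  m_1 = 1*9 - 0 = 9, d_1 = (85 - 9^2)/1 = 4/1 = 4, a_1 = floor((9 + 9)/4) = 4.
  m_2 = 4*4 - 9 = 7, d_2 = (85 - 7^2)/4 = 36/4 = 9, a_2 = floor((9 + 7)/9) = 1.
  m_3 = 9*1 - 7 = 2, d_3 = (85 - 2^2)/9 = 81/9 = 9, a_3 = floor((9 + 2)/9) = 1.
  m_4 = 9*1 - 2 = 7, d_4 = (85 - 7^2)/9 = 36/9 = 4, a_4 = floor((9 + 7)/4) = 4.
  m_5 = 4*4 - 7 = 9, d_5 = (85 - 9^2)/4 = 4/4 = 1, a_5 = floor((9 + 9)/1) = 18.
  m_6 = 1*18 - 9 = 9, d_6 = (85 - 9^2)/1 = 4/1 = 4: (m_6, d_6) = (m_1, d_1) = (9, 4), so from here the quotients repeat a_1, ..., a_5; the period length is 5.
Hence the expansion of sqrt(85) is a_0 = 9 followed by the repeating block 4, 1, 1, 4, 18 (period 5).

[9; (4, 1, 1, 4, 18)]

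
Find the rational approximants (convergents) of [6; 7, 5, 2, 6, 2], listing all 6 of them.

6/1, 43/7, 221/36, 485/79, 3131/510, 6747/1099

Using the convergent recurrence p_i = a_i*p_{i-1} + p_{i-2}, q_i = a_i*q_{i-1} + q_{i-2} with p_{-2}=0, p_{-1}=1, q_{-2}=1, q_{-1}=0:
  i=0: a_0=6, p_0 = 6*1 + 0 = 6, q_0 = 6*0 + 1 = 1.
  i=1: a_1=7, p_1 = 7*6 + 1 = 43, q_1 = 7*1 + 0 = 7.
  i=2: a_2=5, p_2 = 5*43 + 6 = 221, q_2 = 5*7 + 1 = 36.
  i=3: a_3=2, p_3 = 2*221 + 43 = 485, q_3 = 2*36 + 7 = 79.
  i=4: a_4=6, p_4 = 6*485 + 221 = 3131, q_4 = 6*79 + 36 = 510.
  i=5: a_5=2, p_5 = 2*3131 + 485 = 6747, q_5 = 2*510 + 79 = 1099.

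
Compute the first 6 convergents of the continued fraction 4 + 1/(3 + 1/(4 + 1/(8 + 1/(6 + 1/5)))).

Using the convergent recurrence p_i = a_i*p_{i-1} + p_{i-2}, q_i = a_i*q_{i-1} + q_{i-2} with p_{-2}=0, p_{-1}=1, q_{-2}=1, q_{-1}=0:
  i=0: a_0=4, p_0 = 4*1 + 0 = 4, q_0 = 4*0 + 1 = 1.
  i=1: a_1=3, p_1 = 3*4 + 1 = 13, q_1 = 3*1 + 0 = 3.
  i=2: a_2=4, p_2 = 4*13 + 4 = 56, q_2 = 4*3 + 1 = 13.
  i=3: a_3=8, p_3 = 8*56 + 13 = 461, q_3 = 8*13 + 3 = 107.
  i=4: a_4=6, p_4 = 6*461 + 56 = 2822, q_4 = 6*107 + 13 = 655.
  i=5: a_5=5, p_5 = 5*2822 + 461 = 14571, q_5 = 5*655 + 107 = 3382.

4/1, 13/3, 56/13, 461/107, 2822/655, 14571/3382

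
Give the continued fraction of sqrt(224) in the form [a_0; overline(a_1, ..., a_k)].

[14; overline(1, 28)]

Write x_i = (sqrt(224) + m_i)/d_i with (m_0, d_0) = (0, 1). a_0 = floor(sqrt(224)) = 14, since 14^2 = 196 <= 224 < 225 = 15^2.
Iterate m_{i+1} = d_i*a_i - m_i, d_{i+1} = (224 - m_{i+1}^2)/d_i, a_{i+1} = floor((a_0 + m_{i+1})/d_{i+1}):
  m_1 = 1*14 - 0 = 14, d_1 = (224 - 14^2)/1 = 28/1 = 28, a_1 = floor((14 + 14)/28) = 1.
  m_2 = 28*1 - 14 = 14, d_2 = (224 - 14^2)/28 = 28/28 = 1, a_2 = floor((14 + 14)/1) = 28.
  m_3 = 1*28 - 14 = 14, d_3 = (224 - 14^2)/1 = 28/1 = 28: (m_3, d_3) = (m_1, d_1) = (14, 28), so from here the quotients repeat a_1, a_2; the period length is 2.
Hence the expansion of sqrt(224) is a_0 = 14 followed by the repeating block 1, 28 (period 2).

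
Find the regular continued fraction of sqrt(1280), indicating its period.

Write x_i = (sqrt(1280) + m_i)/d_i with (m_0, d_0) = (0, 1). a_0 = floor(sqrt(1280)) = 35, since 35^2 = 1225 <= 1280 < 1296 = 36^2.
Iterate m_{i+1} = d_i*a_i - m_i, d_{i+1} = (1280 - m_{i+1}^2)/d_i, a_{i+1} = floor((a_0 + m_{i+1})/d_{i+1}):
  m_1 = 1*35 - 0 = 35, d_1 = (1280 - 35^2)/1 = 55/1 = 55, a_1 = floor((35 + 35)/55) = 1.
  m_2 = 55*1 - 35 = 20, d_2 = (1280 - 20^2)/55 = 880/55 = 16, a_2 = floor((35 + 20)/16) = 3.
  m_3 = 16*3 - 20 = 28, d_3 = (1280 - 28^2)/16 = 496/16 = 31, a_3 = floor((35 + 28)/31) = 2.
  m_4 = 31*2 - 28 = 34, d_4 = (1280 - 34^2)/31 = 124/31 = 4, a_4 = floor((35 + 34)/4) = 17.
  m_5 = 4*17 - 34 = 34, d_5 = (1280 - 34^2)/4 = 124/4 = 31, a_5 = floor((35 + 34)/31) = 2.
  m_6 = 31*2 - 34 = 28, d_6 = (1280 - 28^2)/31 = 496/31 = 16, a_6 = floor((35 + 28)/16) = 3.
  m_7 = 16*3 - 28 = 20, d_7 = (1280 - 20^2)/16 = 880/16 = 55, a_7 = floor((35 + 20)/55) = 1.
  m_8 = 55*1 - 20 = 35, d_8 = (1280 - 35^2)/55 = 55/55 = 1, a_8 = floor((35 + 35)/1) = 70.
  m_9 = 1*70 - 35 = 35, d_9 = (1280 - 35^2)/1 = 55/1 = 55: (m_9, d_9) = (m_1, d_1) = (35, 55), so from here the quotients repeat a_1, ..., a_8; the period length is 8.
Hence the expansion of sqrt(1280) is a_0 = 35 followed by the repeating block 1, 3, 2, 17, 2, 3, 1, 70 (period 8).

[35; (1, 3, 2, 17, 2, 3, 1, 70)]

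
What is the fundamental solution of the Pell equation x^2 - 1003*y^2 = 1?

(x, y) = (9026, 285)

First expand sqrt(1003) as a continued fraction. With x_i = (sqrt(1003) + m_i)/d_i and (m_0, d_0) = (0, 1): a_0 = floor(sqrt(1003)) = 31, since 31^2 = 961 <= 1003 < 1024 = 32^2.
Iterate m_{i+1} = d_i*a_i - m_i, d_{i+1} = (1003 - m_{i+1}^2)/d_i, a_{i+1} = floor((a_0 + m_{i+1})/d_{i+1}):
  m_1 = 1*31 - 0 = 31, d_1 = (1003 - 31^2)/1 = 42/1 = 42, a_1 = floor((31 + 31)/42) = 1.
  m_2 = 42*1 - 31 = 11, d_2 = (1003 - 11^2)/42 = 882/42 = 21, a_2 = floor((31 + 11)/21) = 2.
  m_3 = 21*2 - 11 = 31, d_3 = (1003 - 31^2)/21 = 42/21 = 2, a_3 = floor((31 + 31)/2) = 31.
  m_4 = 2*31 - 31 = 31, d_4 = (1003 - 31^2)/2 = 42/2 = 21, a_4 = floor((31 + 31)/21) = 2.
  m_5 = 21*2 - 31 = 11, d_5 = (1003 - 11^2)/21 = 882/21 = 42, a_5 = floor((31 + 11)/42) = 1.
  m_6 = 42*1 - 11 = 31, d_6 = (1003 - 31^2)/42 = 42/42 = 1, a_6 = floor((31 + 31)/1) = 62.
  m_7 = 1*62 - 31 = 31, d_7 = (1003 - 31^2)/1 = 42/1 = 42: (m_7, d_7) = (m_1, d_1) = (31, 42), so from here the quotients repeat a_1, ..., a_6; the period length is 6.
So sqrt(1003) = [31; (1, 2, 31, 2, 1, 62)] with period length k = 6.
k is even, so the fundamental solution of x^2 - 1003y^2 = 1 is (p_{k-1}, q_{k-1}) = (p_5, q_5); compute convergents through index 5.
Convergents (p_i = a_i*p_{i-1} + p_{i-2}, q_i = a_i*q_{i-1} + q_{i-2} with p_{-2}=0, p_{-1}=1, q_{-2}=1, q_{-1}=0):
  i=0: a_0=31, p_0 = 31*1 + 0 = 31, q_0 = 31*0 + 1 = 1.
  i=1: a_1=1, p_1 = 1*31 + 1 = 32, q_1 = 1*1 + 0 = 1.
  i=2: a_2=2, p_2 = 2*32 + 31 = 95, q_2 = 2*1 + 1 = 3.
  i=3: a_3=31, p_3 = 31*95 + 32 = 2977, q_3 = 31*3 + 1 = 94.
  i=4: a_4=2, p_4 = 2*2977 + 95 = 6049, q_4 = 2*94 + 3 = 191.
  i=5: a_5=1, p_5 = 1*6049 + 2977 = 9026, q_5 = 1*191 + 94 = 285.
Check: 9026^2 - 1003*285^2 = 81468676 - 81468675 = 1, so (x, y) = (9026, 285) solves the equation, and by the theorem it is the least positive solution.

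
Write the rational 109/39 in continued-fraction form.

Run the Euclidean algorithm on 109 and 39; the successive quotients are the partial quotients a_0, a_1, ... (each step inverts the fractional part left over by the previous one):
  109 = 2*39 + 31, so a_0 = 2.
  39 = 1*31 + 8, so a_1 = 1.
  31 = 3*8 + 7, so a_2 = 3.
  8 = 1*7 + 1, so a_3 = 1.
  7 = 7*1 + 0, so a_4 = 7.
The remainder reaches 0 after 5 divisions, so the expansion has 5 partial quotients, read off in order.

[2; 1, 3, 1, 7]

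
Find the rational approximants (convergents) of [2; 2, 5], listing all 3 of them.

Using the convergent recurrence p_i = a_i*p_{i-1} + p_{i-2}, q_i = a_i*q_{i-1} + q_{i-2} with p_{-2}=0, p_{-1}=1, q_{-2}=1, q_{-1}=0:
  i=0: a_0=2, p_0 = 2*1 + 0 = 2, q_0 = 2*0 + 1 = 1.
  i=1: a_1=2, p_1 = 2*2 + 1 = 5, q_1 = 2*1 + 0 = 2.
  i=2: a_2=5, p_2 = 5*5 + 2 = 27, q_2 = 5*2 + 1 = 11.

2/1, 5/2, 27/11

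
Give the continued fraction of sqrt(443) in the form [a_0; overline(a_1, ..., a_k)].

[21; overline(21, 42)]

Write x_i = (sqrt(443) + m_i)/d_i with (m_0, d_0) = (0, 1). a_0 = floor(sqrt(443)) = 21, since 21^2 = 441 <= 443 < 484 = 22^2.
Iterate m_{i+1} = d_i*a_i - m_i, d_{i+1} = (443 - m_{i+1}^2)/d_i, a_{i+1} = floor((a_0 + m_{i+1})/d_{i+1}):
  m_1 = 1*21 - 0 = 21, d_1 = (443 - 21^2)/1 = 2/1 = 2, a_1 = floor((21 + 21)/2) = 21.
  m_2 = 2*21 - 21 = 21, d_2 = (443 - 21^2)/2 = 2/2 = 1, a_2 = floor((21 + 21)/1) = 42.
  m_3 = 1*42 - 21 = 21, d_3 = (443 - 21^2)/1 = 2/1 = 2: (m_3, d_3) = (m_1, d_1) = (21, 2), so from here the quotients repeat a_1, a_2; the period length is 2.
Hence the expansion of sqrt(443) is a_0 = 21 followed by the repeating block 21, 42 (period 2).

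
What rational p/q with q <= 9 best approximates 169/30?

45/8

Expand x = 169/30 as a continued fraction with the Euclidean algorithm:
  169 = 5*30 + 19, so a_0 = 5.
  30 = 1*19 + 11, so a_1 = 1.
  19 = 1*11 + 8, so a_2 = 1.
  11 = 1*8 + 3, so a_3 = 1.
  8 = 2*3 + 2, so a_4 = 2.
  3 = 1*2 + 1, so a_5 = 1.
  2 = 2*1 + 0, so a_6 = 2.
so x = [5; 1, 1, 1, 2, 1, 2].
Convergents (p_i = a_i*p_{i-1} + p_{i-2}, q_i = a_i*q_{i-1} + q_{i-2} with p_{-2}=0, p_{-1}=1, q_{-2}=1, q_{-1}=0), until the denominator exceeds 9:
  i=0: a_0=5, p_0 = 5*1 + 0 = 5, q_0 = 5*0 + 1 = 1.
  i=1: a_1=1, p_1 = 1*5 + 1 = 6, q_1 = 1*1 + 0 = 1.
  i=2: a_2=1, p_2 = 1*6 + 5 = 11, q_2 = 1*1 + 1 = 2.
  i=3: a_3=1, p_3 = 1*11 + 6 = 17, q_3 = 1*2 + 1 = 3.
  i=4: a_4=2, p_4 = 2*17 + 11 = 45, q_4 = 2*3 + 2 = 8.
  i=5: a_5=1, p_5 = 1*45 + 17 = 62, q_5 = 1*8 + 3 = 11.
q_5 = 11 > 9, so the last convergent with denominator <= 9 is p_4/q_4 = 45/8.
The closest fraction with denominator <= 9 is either p_4/q_4 or the intermediate fraction (k*p_4 + p_3)/(k*q_4 + q_3) with the largest k >= 1 whose denominator stays <= 9; these approach x as k grows, and every other convergent or intermediate fraction in range is farther away.
Largest k: floor((9 - q_3)/q_4) = floor((9 - 3)/8) = 0.
Since k = 0, no intermediate fraction beyond p_4/q_4 has denominator <= 9, so the convergent 45/8 is the closest (its error is |169*8 - 45*30|/(30*8) = 2/240).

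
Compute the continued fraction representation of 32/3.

[10; 1, 2]

Run the Euclidean algorithm on 32 and 3; the successive quotients are the partial quotients a_0, a_1, ... (each step inverts the fractional part left over by the previous one):
  32 = 10*3 + 2, so a_0 = 10.
  3 = 1*2 + 1, so a_1 = 1.
  2 = 2*1 + 0, so a_2 = 2.
The remainder reaches 0 after 3 divisions, so the expansion has 3 partial quotients, read off in order.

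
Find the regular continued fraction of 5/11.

[0; 2, 5]

Run the Euclidean algorithm on 5 and 11; the successive quotients are the partial quotients a_0, a_1, ... (each step inverts the fractional part left over by the previous one):
  5 = 0*11 + 5, so a_0 = 0.
  11 = 2*5 + 1, so a_1 = 2.
  5 = 5*1 + 0, so a_2 = 5.
The remainder reaches 0 after 3 divisions, so the expansion has 3 partial quotients, read off in order.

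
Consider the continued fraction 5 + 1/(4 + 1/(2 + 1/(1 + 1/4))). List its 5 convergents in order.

5/1, 21/4, 47/9, 68/13, 319/61

Using the convergent recurrence p_i = a_i*p_{i-1} + p_{i-2}, q_i = a_i*q_{i-1} + q_{i-2} with p_{-2}=0, p_{-1}=1, q_{-2}=1, q_{-1}=0:
  i=0: a_0=5, p_0 = 5*1 + 0 = 5, q_0 = 5*0 + 1 = 1.
  i=1: a_1=4, p_1 = 4*5 + 1 = 21, q_1 = 4*1 + 0 = 4.
  i=2: a_2=2, p_2 = 2*21 + 5 = 47, q_2 = 2*4 + 1 = 9.
  i=3: a_3=1, p_3 = 1*47 + 21 = 68, q_3 = 1*9 + 4 = 13.
  i=4: a_4=4, p_4 = 4*68 + 47 = 319, q_4 = 4*13 + 9 = 61.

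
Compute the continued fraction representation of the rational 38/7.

[5; 2, 3]

Run the Euclidean algorithm on 38 and 7; the successive quotients are the partial quotients a_0, a_1, ... (each step inverts the fractional part left over by the previous one):
  38 = 5*7 + 3, so a_0 = 5.
  7 = 2*3 + 1, so a_1 = 2.
  3 = 3*1 + 0, so a_2 = 3.
The remainder reaches 0 after 3 divisions, so the expansion has 3 partial quotients, read off in order.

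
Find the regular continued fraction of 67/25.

[2; 1, 2, 8]

Run the Euclidean algorithm on 67 and 25; the successive quotients are the partial quotients a_0, a_1, ... (each step inverts the fractional part left over by the previous one):
  67 = 2*25 + 17, so a_0 = 2.
  25 = 1*17 + 8, so a_1 = 1.
  17 = 2*8 + 1, so a_2 = 2.
  8 = 8*1 + 0, so a_3 = 8.
The remainder reaches 0 after 4 divisions, so the expansion has 4 partial quotients, read off in order.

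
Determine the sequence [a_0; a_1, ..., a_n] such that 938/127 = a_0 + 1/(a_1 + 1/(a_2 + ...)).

[7; 2, 1, 1, 2, 4, 2]

Run the Euclidean algorithm on 938 and 127; the successive quotients are the partial quotients a_0, a_1, ... (each step inverts the fractional part left over by the previous one):
  938 = 7*127 + 49, so a_0 = 7.
  127 = 2*49 + 29, so a_1 = 2.
  49 = 1*29 + 20, so a_2 = 1.
  29 = 1*20 + 9, so a_3 = 1.
  20 = 2*9 + 2, so a_4 = 2.
  9 = 4*2 + 1, so a_5 = 4.
  2 = 2*1 + 0, so a_6 = 2.
The remainder reaches 0 after 7 divisions, so the expansion has 7 partial quotients, read off in order.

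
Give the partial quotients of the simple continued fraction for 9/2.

Run the Euclidean algorithm on 9 and 2; the successive quotients are the partial quotients a_0, a_1, ... (each step inverts the fractional part left over by the previous one):
  9 = 4*2 + 1, so a_0 = 4.
  2 = 2*1 + 0, so a_1 = 2.
The remainder reaches 0 after 2 divisions, so the expansion has 2 partial quotients, read off in order.

[4; 2]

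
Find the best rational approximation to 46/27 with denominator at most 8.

12/7

Expand x = 46/27 as a continued fraction with the Euclidean algorithm:
  46 = 1*27 + 19, so a_0 = 1.
  27 = 1*19 + 8, so a_1 = 1.
  19 = 2*8 + 3, so a_2 = 2.
  8 = 2*3 + 2, so a_3 = 2.
  3 = 1*2 + 1, so a_4 = 1.
  2 = 2*1 + 0, so a_5 = 2.
so x = [1; 1, 2, 2, 1, 2].
Convergents (p_i = a_i*p_{i-1} + p_{i-2}, q_i = a_i*q_{i-1} + q_{i-2} with p_{-2}=0, p_{-1}=1, q_{-2}=1, q_{-1}=0), until the denominator exceeds 8:
  i=0: a_0=1, p_0 = 1*1 + 0 = 1, q_0 = 1*0 + 1 = 1.
  i=1: a_1=1, p_1 = 1*1 + 1 = 2, q_1 = 1*1 + 0 = 1.
  i=2: a_2=2, p_2 = 2*2 + 1 = 5, q_2 = 2*1 + 1 = 3.
  i=3: a_3=2, p_3 = 2*5 + 2 = 12, q_3 = 2*3 + 1 = 7.
  i=4: a_4=1, p_4 = 1*12 + 5 = 17, q_4 = 1*7 + 3 = 10.
q_4 = 10 > 8, so the last convergent with denominator <= 8 is p_3/q_3 = 12/7.
The closest fraction with denominator <= 8 is either p_3/q_3 or the intermediate fraction (k*p_3 + p_2)/(k*q_3 + q_2) with the largest k >= 1 whose denominator stays <= 8; these approach x as k grows, and every other convergent or intermediate fraction in range is farther away.
Largest k: floor((8 - q_2)/q_3) = floor((8 - 3)/7) = 0.
Since k = 0, no intermediate fraction beyond p_3/q_3 has denominator <= 8, so the convergent 12/7 is the closest (its error is |46*7 - 12*27|/(27*7) = 2/189).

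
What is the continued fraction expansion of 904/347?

[2; 1, 1, 1, 1, 7, 9]

Run the Euclidean algorithm on 904 and 347; the successive quotients are the partial quotients a_0, a_1, ... (each step inverts the fractional part left over by the previous one):
  904 = 2*347 + 210, so a_0 = 2.
  347 = 1*210 + 137, so a_1 = 1.
  210 = 1*137 + 73, so a_2 = 1.
  137 = 1*73 + 64, so a_3 = 1.
  73 = 1*64 + 9, so a_4 = 1.
  64 = 7*9 + 1, so a_5 = 7.
  9 = 9*1 + 0, so a_6 = 9.
The remainder reaches 0 after 7 divisions, so the expansion has 7 partial quotients, read off in order.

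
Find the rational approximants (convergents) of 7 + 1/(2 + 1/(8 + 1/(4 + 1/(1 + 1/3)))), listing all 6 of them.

Using the convergent recurrence p_i = a_i*p_{i-1} + p_{i-2}, q_i = a_i*q_{i-1} + q_{i-2} with p_{-2}=0, p_{-1}=1, q_{-2}=1, q_{-1}=0:
  i=0: a_0=7, p_0 = 7*1 + 0 = 7, q_0 = 7*0 + 1 = 1.
  i=1: a_1=2, p_1 = 2*7 + 1 = 15, q_1 = 2*1 + 0 = 2.
  i=2: a_2=8, p_2 = 8*15 + 7 = 127, q_2 = 8*2 + 1 = 17.
  i=3: a_3=4, p_3 = 4*127 + 15 = 523, q_3 = 4*17 + 2 = 70.
  i=4: a_4=1, p_4 = 1*523 + 127 = 650, q_4 = 1*70 + 17 = 87.
  i=5: a_5=3, p_5 = 3*650 + 523 = 2473, q_5 = 3*87 + 70 = 331.

7/1, 15/2, 127/17, 523/70, 650/87, 2473/331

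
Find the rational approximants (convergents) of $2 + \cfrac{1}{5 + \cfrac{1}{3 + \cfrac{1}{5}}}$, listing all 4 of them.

Using the convergent recurrence p_i = a_i*p_{i-1} + p_{i-2}, q_i = a_i*q_{i-1} + q_{i-2} with p_{-2}=0, p_{-1}=1, q_{-2}=1, q_{-1}=0:
  i=0: a_0=2, p_0 = 2*1 + 0 = 2, q_0 = 2*0 + 1 = 1.
  i=1: a_1=5, p_1 = 5*2 + 1 = 11, q_1 = 5*1 + 0 = 5.
  i=2: a_2=3, p_2 = 3*11 + 2 = 35, q_2 = 3*5 + 1 = 16.
  i=3: a_3=5, p_3 = 5*35 + 11 = 186, q_3 = 5*16 + 5 = 85.

2/1, 11/5, 35/16, 186/85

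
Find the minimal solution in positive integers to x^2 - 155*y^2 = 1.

(x, y) = (249, 20)

First expand sqrt(155) as a continued fraction. With x_i = (sqrt(155) + m_i)/d_i and (m_0, d_0) = (0, 1): a_0 = floor(sqrt(155)) = 12, since 12^2 = 144 <= 155 < 169 = 13^2.
Iterate m_{i+1} = d_i*a_i - m_i, d_{i+1} = (155 - m_{i+1}^2)/d_i, a_{i+1} = floor((a_0 + m_{i+1})/d_{i+1}):
  m_1 = 1*12 - 0 = 12, d_1 = (155 - 12^2)/1 = 11/1 = 11, a_1 = floor((12 + 12)/11) = 2.
  m_2 = 11*2 - 12 = 10, d_2 = (155 - 10^2)/11 = 55/11 = 5, a_2 = floor((12 + 10)/5) = 4.
  m_3 = 5*4 - 10 = 10, d_3 = (155 - 10^2)/5 = 55/5 = 11, a_3 = floor((12 + 10)/11) = 2.
  m_4 = 11*2 - 10 = 12, d_4 = (155 - 12^2)/11 = 11/11 = 1, a_4 = floor((12 + 12)/1) = 24.
  m_5 = 1*24 - 12 = 12, d_5 = (155 - 12^2)/1 = 11/1 = 11: (m_5, d_5) = (m_1, d_1) = (12, 11), so from here the quotients repeat a_1, ..., a_4; the period length is 4.
So sqrt(155) = [12; (2, 4, 2, 24)] with period length k = 4.
k is even, so the fundamental solution of x^2 - 155y^2 = 1 is (p_{k-1}, q_{k-1}) = (p_3, q_3); compute convergents through index 3.
Convergents (p_i = a_i*p_{i-1} + p_{i-2}, q_i = a_i*q_{i-1} + q_{i-2} with p_{-2}=0, p_{-1}=1, q_{-2}=1, q_{-1}=0):
  i=0: a_0=12, p_0 = 12*1 + 0 = 12, q_0 = 12*0 + 1 = 1.
  i=1: a_1=2, p_1 = 2*12 + 1 = 25, q_1 = 2*1 + 0 = 2.
  i=2: a_2=4, p_2 = 4*25 + 12 = 112, q_2 = 4*2 + 1 = 9.
  i=3: a_3=2, p_3 = 2*112 + 25 = 249, q_3 = 2*9 + 2 = 20.
Check: 249^2 - 155*20^2 = 62001 - 62000 = 1, so (x, y) = (249, 20) solves the equation, and by the theorem it is the least positive solution.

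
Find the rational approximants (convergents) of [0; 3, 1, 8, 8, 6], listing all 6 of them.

0/1, 1/3, 1/4, 9/35, 73/284, 447/1739

Using the convergent recurrence p_i = a_i*p_{i-1} + p_{i-2}, q_i = a_i*q_{i-1} + q_{i-2} with p_{-2}=0, p_{-1}=1, q_{-2}=1, q_{-1}=0:
  i=0: a_0=0, p_0 = 0*1 + 0 = 0, q_0 = 0*0 + 1 = 1.
  i=1: a_1=3, p_1 = 3*0 + 1 = 1, q_1 = 3*1 + 0 = 3.
  i=2: a_2=1, p_2 = 1*1 + 0 = 1, q_2 = 1*3 + 1 = 4.
  i=3: a_3=8, p_3 = 8*1 + 1 = 9, q_3 = 8*4 + 3 = 35.
  i=4: a_4=8, p_4 = 8*9 + 1 = 73, q_4 = 8*35 + 4 = 284.
  i=5: a_5=6, p_5 = 6*73 + 9 = 447, q_5 = 6*284 + 35 = 1739.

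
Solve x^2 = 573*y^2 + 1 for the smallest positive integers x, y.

First expand sqrt(573) as a continued fraction. With x_i = (sqrt(573) + m_i)/d_i and (m_0, d_0) = (0, 1): a_0 = floor(sqrt(573)) = 23, since 23^2 = 529 <= 573 < 576 = 24^2.
Iterate m_{i+1} = d_i*a_i - m_i, d_{i+1} = (573 - m_{i+1}^2)/d_i, a_{i+1} = floor((a_0 + m_{i+1})/d_{i+1}):
  m_1 = 1*23 - 0 = 23, d_1 = (573 - 23^2)/1 = 44/1 = 44, a_1 = floor((23 + 23)/44) = 1.
  m_2 = 44*1 - 23 = 21, d_2 = (573 - 21^2)/44 = 132/44 = 3, a_2 = floor((23 + 21)/3) = 14.
  m_3 = 3*14 - 21 = 21, d_3 = (573 - 21^2)/3 = 132/3 = 44, a_3 = floor((23 + 21)/44) = 1.
  m_4 = 44*1 - 21 = 23, d_4 = (573 - 23^2)/44 = 44/44 = 1, a_4 = floor((23 + 23)/1) = 46.
  m_5 = 1*46 - 23 = 23, d_5 = (573 - 23^2)/1 = 44/1 = 44: (m_5, d_5) = (m_1, d_1) = (23, 44), so from here the quotients repeat a_1, ..., a_4; the period length is 4.
So sqrt(573) = [23; (1, 14, 1, 46)] with period length k = 4.
k is even, so the fundamental solution of x^2 - 573y^2 = 1 is (p_{k-1}, q_{k-1}) = (p_3, q_3); compute convergents through index 3.
Convergents (p_i = a_i*p_{i-1} + p_{i-2}, q_i = a_i*q_{i-1} + q_{i-2} with p_{-2}=0, p_{-1}=1, q_{-2}=1, q_{-1}=0):
  i=0: a_0=23, p_0 = 23*1 + 0 = 23, q_0 = 23*0 + 1 = 1.
  i=1: a_1=1, p_1 = 1*23 + 1 = 24, q_1 = 1*1 + 0 = 1.
  i=2: a_2=14, p_2 = 14*24 + 23 = 359, q_2 = 14*1 + 1 = 15.
  i=3: a_3=1, p_3 = 1*359 + 24 = 383, q_3 = 1*15 + 1 = 16.
Check: 383^2 - 573*16^2 = 146689 - 146688 = 1, so (x, y) = (383, 16) solves the equation, and by the theorem it is the least positive solution.

(x, y) = (383, 16)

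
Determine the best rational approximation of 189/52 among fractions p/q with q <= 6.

Expand x = 189/52 as a continued fraction with the Euclidean algorithm:
  189 = 3*52 + 33, so a_0 = 3.
  52 = 1*33 + 19, so a_1 = 1.
  33 = 1*19 + 14, so a_2 = 1.
  19 = 1*14 + 5, so a_3 = 1.
  14 = 2*5 + 4, so a_4 = 2.
  5 = 1*4 + 1, so a_5 = 1.
  4 = 4*1 + 0, so a_6 = 4.
so x = [3; 1, 1, 1, 2, 1, 4].
Convergents (p_i = a_i*p_{i-1} + p_{i-2}, q_i = a_i*q_{i-1} + q_{i-2} with p_{-2}=0, p_{-1}=1, q_{-2}=1, q_{-1}=0), until the denominator exceeds 6:
  i=0: a_0=3, p_0 = 3*1 + 0 = 3, q_0 = 3*0 + 1 = 1.
  i=1: a_1=1, p_1 = 1*3 + 1 = 4, q_1 = 1*1 + 0 = 1.
  i=2: a_2=1, p_2 = 1*4 + 3 = 7, q_2 = 1*1 + 1 = 2.
  i=3: a_3=1, p_3 = 1*7 + 4 = 11, q_3 = 1*2 + 1 = 3.
  i=4: a_4=2, p_4 = 2*11 + 7 = 29, q_4 = 2*3 + 2 = 8.
q_4 = 8 > 6, so the last convergent with denominator <= 6 is p_3/q_3 = 11/3.
The closest fraction with denominator <= 6 is either p_3/q_3 or the intermediate fraction (k*p_3 + p_2)/(k*q_3 + q_2) with the largest k >= 1 whose denominator stays <= 6; these approach x as k grows, and every other convergent or intermediate fraction in range is farther away.
Largest k: floor((6 - q_2)/q_3) = floor((6 - 2)/3) = 1.
That gives (1*11 + 7)/(1*3 + 2) = 18/5.
Compare the errors: |x - 11/3| = |189*3 - 11*52|/(52*3) = 5/156, and |x - 18/5| = |189*5 - 18*52|/(52*5) = 9/260.
Cross-multiplying, 5*260 = 1300 < 1404 = 9*156, so 5/156 is smaller: the convergent 11/3 is closer to x than 18/5.

11/3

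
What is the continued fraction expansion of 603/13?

[46; 2, 1, 1, 2]

Run the Euclidean algorithm on 603 and 13; the successive quotients are the partial quotients a_0, a_1, ... (each step inverts the fractional part left over by the previous one):
  603 = 46*13 + 5, so a_0 = 46.
  13 = 2*5 + 3, so a_1 = 2.
  5 = 1*3 + 2, so a_2 = 1.
  3 = 1*2 + 1, so a_3 = 1.
  2 = 2*1 + 0, so a_4 = 2.
The remainder reaches 0 after 5 divisions, so the expansion has 5 partial quotients, read off in order.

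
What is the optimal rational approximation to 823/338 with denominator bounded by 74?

Expand x = 823/338 as a continued fraction with the Euclidean algorithm:
  823 = 2*338 + 147, so a_0 = 2.
  338 = 2*147 + 44, so a_1 = 2.
  147 = 3*44 + 15, so a_2 = 3.
  44 = 2*15 + 14, so a_3 = 2.
  15 = 1*14 + 1, so a_4 = 1.
  14 = 14*1 + 0, so a_5 = 14.
so x = [2; 2, 3, 2, 1, 14].
Convergents (p_i = a_i*p_{i-1} + p_{i-2}, q_i = a_i*q_{i-1} + q_{i-2} with p_{-2}=0, p_{-1}=1, q_{-2}=1, q_{-1}=0), until the denominator exceeds 74:
  i=0: a_0=2, p_0 = 2*1 + 0 = 2, q_0 = 2*0 + 1 = 1.
  i=1: a_1=2, p_1 = 2*2 + 1 = 5, q_1 = 2*1 + 0 = 2.
  i=2: a_2=3, p_2 = 3*5 + 2 = 17, q_2 = 3*2 + 1 = 7.
  i=3: a_3=2, p_3 = 2*17 + 5 = 39, q_3 = 2*7 + 2 = 16.
  i=4: a_4=1, p_4 = 1*39 + 17 = 56, q_4 = 1*16 + 7 = 23.
  i=5: a_5=14, p_5 = 14*56 + 39 = 823, q_5 = 14*23 + 16 = 338.
q_5 = 338 > 74, so the last convergent with denominator <= 74 is p_4/q_4 = 56/23.
The closest fraction with denominator <= 74 is either p_4/q_4 or the intermediate fraction (k*p_4 + p_3)/(k*q_4 + q_3) with the largest k >= 1 whose denominator stays <= 74; these approach x as k grows, and every other convergent or intermediate fraction in range is farther away.
Largest k: floor((74 - q_3)/q_4) = floor((74 - 16)/23) = 2.
That gives (2*56 + 39)/(2*23 + 16) = 151/62.
Compare the errors: |x - 56/23| = |823*23 - 56*338|/(338*23) = 1/7774, and |x - 151/62| = |823*62 - 151*338|/(338*62) = 12/20956.
Cross-multiplying, 1*20956 = 20956 < 93288 = 12*7774, so 1/7774 is smaller: the convergent 56/23 is closer to x than 151/62.

56/23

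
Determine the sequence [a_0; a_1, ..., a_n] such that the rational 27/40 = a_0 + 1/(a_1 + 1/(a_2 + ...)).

[0; 1, 2, 13]

Run the Euclidean algorithm on 27 and 40; the successive quotients are the partial quotients a_0, a_1, ... (each step inverts the fractional part left over by the previous one):
  27 = 0*40 + 27, so a_0 = 0.
  40 = 1*27 + 13, so a_1 = 1.
  27 = 2*13 + 1, so a_2 = 2.
  13 = 13*1 + 0, so a_3 = 13.
The remainder reaches 0 after 4 divisions, so the expansion has 4 partial quotients, read off in order.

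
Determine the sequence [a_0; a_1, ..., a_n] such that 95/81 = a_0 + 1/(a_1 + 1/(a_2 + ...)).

[1; 5, 1, 3, 1, 2]

Run the Euclidean algorithm on 95 and 81; the successive quotients are the partial quotients a_0, a_1, ... (each step inverts the fractional part left over by the previous one):
  95 = 1*81 + 14, so a_0 = 1.
  81 = 5*14 + 11, so a_1 = 5.
  14 = 1*11 + 3, so a_2 = 1.
  11 = 3*3 + 2, so a_3 = 3.
  3 = 1*2 + 1, so a_4 = 1.
  2 = 2*1 + 0, so a_5 = 2.
The remainder reaches 0 after 6 divisions, so the expansion has 6 partial quotients, read off in order.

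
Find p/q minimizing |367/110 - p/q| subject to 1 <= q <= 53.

Expand x = 367/110 as a continued fraction with the Euclidean algorithm:
  367 = 3*110 + 37, so a_0 = 3.
  110 = 2*37 + 36, so a_1 = 2.
  37 = 1*36 + 1, so a_2 = 1.
  36 = 36*1 + 0, so a_3 = 36.
so x = [3; 2, 1, 36].
Convergents (p_i = a_i*p_{i-1} + p_{i-2}, q_i = a_i*q_{i-1} + q_{i-2} with p_{-2}=0, p_{-1}=1, q_{-2}=1, q_{-1}=0), until the denominator exceeds 53:
  i=0: a_0=3, p_0 = 3*1 + 0 = 3, q_0 = 3*0 + 1 = 1.
  i=1: a_1=2, p_1 = 2*3 + 1 = 7, q_1 = 2*1 + 0 = 2.
  i=2: a_2=1, p_2 = 1*7 + 3 = 10, q_2 = 1*2 + 1 = 3.
  i=3: a_3=36, p_3 = 36*10 + 7 = 367, q_3 = 36*3 + 2 = 110.
q_3 = 110 > 53, so the last convergent with denominator <= 53 is p_2/q_2 = 10/3.
The closest fraction with denominator <= 53 is either p_2/q_2 or the intermediate fraction (k*p_2 + p_1)/(k*q_2 + q_1) with the largest k >= 1 whose denominator stays <= 53; these approach x as k grows, and every other convergent or intermediate fraction in range is farther away.
Largest k: floor((53 - q_1)/q_2) = floor((53 - 2)/3) = 17.
That gives (17*10 + 7)/(17*3 + 2) = 177/53.
Compare the errors: |x - 10/3| = |367*3 - 10*110|/(110*3) = 1/330, and |x - 177/53| = |367*53 - 177*110|/(110*53) = 19/5830.
Cross-multiplying, 1*5830 = 5830 < 6270 = 19*330, so 1/330 is smaller: the convergent 10/3 is closer to x than 177/53.

10/3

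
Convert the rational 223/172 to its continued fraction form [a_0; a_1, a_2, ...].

Run the Euclidean algorithm on 223 and 172; the successive quotients are the partial quotients a_0, a_1, ... (each step inverts the fractional part left over by the previous one):
  223 = 1*172 + 51, so a_0 = 1.
  172 = 3*51 + 19, so a_1 = 3.
  51 = 2*19 + 13, so a_2 = 2.
  19 = 1*13 + 6, so a_3 = 1.
  13 = 2*6 + 1, so a_4 = 2.
  6 = 6*1 + 0, so a_5 = 6.
The remainder reaches 0 after 6 divisions, so the expansion has 6 partial quotients, read off in order.

[1; 3, 2, 1, 2, 6]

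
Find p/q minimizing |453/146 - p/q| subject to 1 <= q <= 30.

90/29

Expand x = 453/146 as a continued fraction with the Euclidean algorithm:
  453 = 3*146 + 15, so a_0 = 3.
  146 = 9*15 + 11, so a_1 = 9.
  15 = 1*11 + 4, so a_2 = 1.
  11 = 2*4 + 3, so a_3 = 2.
  4 = 1*3 + 1, so a_4 = 1.
  3 = 3*1 + 0, so a_5 = 3.
so x = [3; 9, 1, 2, 1, 3].
Convergents (p_i = a_i*p_{i-1} + p_{i-2}, q_i = a_i*q_{i-1} + q_{i-2} with p_{-2}=0, p_{-1}=1, q_{-2}=1, q_{-1}=0), until the denominator exceeds 30:
  i=0: a_0=3, p_0 = 3*1 + 0 = 3, q_0 = 3*0 + 1 = 1.
  i=1: a_1=9, p_1 = 9*3 + 1 = 28, q_1 = 9*1 + 0 = 9.
  i=2: a_2=1, p_2 = 1*28 + 3 = 31, q_2 = 1*9 + 1 = 10.
  i=3: a_3=2, p_3 = 2*31 + 28 = 90, q_3 = 2*10 + 9 = 29.
  i=4: a_4=1, p_4 = 1*90 + 31 = 121, q_4 = 1*29 + 10 = 39.
q_4 = 39 > 30, so the last convergent with denominator <= 30 is p_3/q_3 = 90/29.
The closest fraction with denominator <= 30 is either p_3/q_3 or the intermediate fraction (k*p_3 + p_2)/(k*q_3 + q_2) with the largest k >= 1 whose denominator stays <= 30; these approach x as k grows, and every other convergent or intermediate fraction in range is farther away.
Largest k: floor((30 - q_2)/q_3) = floor((30 - 10)/29) = 0.
Since k = 0, no intermediate fraction beyond p_3/q_3 has denominator <= 30, so the convergent 90/29 is the closest (its error is |453*29 - 90*146|/(146*29) = 3/4234).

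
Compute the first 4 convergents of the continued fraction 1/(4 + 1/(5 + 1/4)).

Using the convergent recurrence p_i = a_i*p_{i-1} + p_{i-2}, q_i = a_i*q_{i-1} + q_{i-2} with p_{-2}=0, p_{-1}=1, q_{-2}=1, q_{-1}=0:
  i=0: a_0=0, p_0 = 0*1 + 0 = 0, q_0 = 0*0 + 1 = 1.
  i=1: a_1=4, p_1 = 4*0 + 1 = 1, q_1 = 4*1 + 0 = 4.
  i=2: a_2=5, p_2 = 5*1 + 0 = 5, q_2 = 5*4 + 1 = 21.
  i=3: a_3=4, p_3 = 4*5 + 1 = 21, q_3 = 4*21 + 4 = 88.

0/1, 1/4, 5/21, 21/88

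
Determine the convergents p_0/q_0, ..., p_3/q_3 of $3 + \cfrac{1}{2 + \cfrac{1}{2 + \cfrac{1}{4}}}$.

Using the convergent recurrence p_i = a_i*p_{i-1} + p_{i-2}, q_i = a_i*q_{i-1} + q_{i-2} with p_{-2}=0, p_{-1}=1, q_{-2}=1, q_{-1}=0:
  i=0: a_0=3, p_0 = 3*1 + 0 = 3, q_0 = 3*0 + 1 = 1.
  i=1: a_1=2, p_1 = 2*3 + 1 = 7, q_1 = 2*1 + 0 = 2.
  i=2: a_2=2, p_2 = 2*7 + 3 = 17, q_2 = 2*2 + 1 = 5.
  i=3: a_3=4, p_3 = 4*17 + 7 = 75, q_3 = 4*5 + 2 = 22.

3/1, 7/2, 17/5, 75/22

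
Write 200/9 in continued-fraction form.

[22; 4, 2]

Run the Euclidean algorithm on 200 and 9; the successive quotients are the partial quotients a_0, a_1, ... (each step inverts the fractional part left over by the previous one):
  200 = 22*9 + 2, so a_0 = 22.
  9 = 4*2 + 1, so a_1 = 4.
  2 = 2*1 + 0, so a_2 = 2.
The remainder reaches 0 after 3 divisions, so the expansion has 3 partial quotients, read off in order.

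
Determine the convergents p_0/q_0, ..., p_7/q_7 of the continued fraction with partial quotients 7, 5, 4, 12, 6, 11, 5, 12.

Using the convergent recurrence p_i = a_i*p_{i-1} + p_{i-2}, q_i = a_i*q_{i-1} + q_{i-2} with p_{-2}=0, p_{-1}=1, q_{-2}=1, q_{-1}=0:
  i=0: a_0=7, p_0 = 7*1 + 0 = 7, q_0 = 7*0 + 1 = 1.
  i=1: a_1=5, p_1 = 5*7 + 1 = 36, q_1 = 5*1 + 0 = 5.
  i=2: a_2=4, p_2 = 4*36 + 7 = 151, q_2 = 4*5 + 1 = 21.
  i=3: a_3=12, p_3 = 12*151 + 36 = 1848, q_3 = 12*21 + 5 = 257.
  i=4: a_4=6, p_4 = 6*1848 + 151 = 11239, q_4 = 6*257 + 21 = 1563.
  i=5: a_5=11, p_5 = 11*11239 + 1848 = 125477, q_5 = 11*1563 + 257 = 17450.
  i=6: a_6=5, p_6 = 5*125477 + 11239 = 638624, q_6 = 5*17450 + 1563 = 88813.
  i=7: a_7=12, p_7 = 12*638624 + 125477 = 7788965, q_7 = 12*88813 + 17450 = 1083206.

7/1, 36/5, 151/21, 1848/257, 11239/1563, 125477/17450, 638624/88813, 7788965/1083206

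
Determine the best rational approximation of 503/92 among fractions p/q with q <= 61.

Expand x = 503/92 as a continued fraction with the Euclidean algorithm:
  503 = 5*92 + 43, so a_0 = 5.
  92 = 2*43 + 6, so a_1 = 2.
  43 = 7*6 + 1, so a_2 = 7.
  6 = 6*1 + 0, so a_3 = 6.
so x = [5; 2, 7, 6].
Convergents (p_i = a_i*p_{i-1} + p_{i-2}, q_i = a_i*q_{i-1} + q_{i-2} with p_{-2}=0, p_{-1}=1, q_{-2}=1, q_{-1}=0), until the denominator exceeds 61:
  i=0: a_0=5, p_0 = 5*1 + 0 = 5, q_0 = 5*0 + 1 = 1.
  i=1: a_1=2, p_1 = 2*5 + 1 = 11, q_1 = 2*1 + 0 = 2.
  i=2: a_2=7, p_2 = 7*11 + 5 = 82, q_2 = 7*2 + 1 = 15.
  i=3: a_3=6, p_3 = 6*82 + 11 = 503, q_3 = 6*15 + 2 = 92.
q_3 = 92 > 61, so the last convergent with denominator <= 61 is p_2/q_2 = 82/15.
The closest fraction with denominator <= 61 is either p_2/q_2 or the intermediate fraction (k*p_2 + p_1)/(k*q_2 + q_1) with the largest k >= 1 whose denominator stays <= 61; these approach x as k grows, and every other convergent or intermediate fraction in range is farther away.
Largest k: floor((61 - q_1)/q_2) = floor((61 - 2)/15) = 3.
That gives (3*82 + 11)/(3*15 + 2) = 257/47.
Compare the errors: |x - 82/15| = |503*15 - 82*92|/(92*15) = 1/1380, and |x - 257/47| = |503*47 - 257*92|/(92*47) = 3/4324.
Cross-multiplying, 3*1380 = 4140 < 4324 = 1*4324, so 3/4324 is smaller: the intermediate fraction 257/47 is closer to x than 82/15.

257/47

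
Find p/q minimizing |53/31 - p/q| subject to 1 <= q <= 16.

Expand x = 53/31 as a continued fraction with the Euclidean algorithm:
  53 = 1*31 + 22, so a_0 = 1.
  31 = 1*22 + 9, so a_1 = 1.
  22 = 2*9 + 4, so a_2 = 2.
  9 = 2*4 + 1, so a_3 = 2.
  4 = 4*1 + 0, so a_4 = 4.
so x = [1; 1, 2, 2, 4].
Convergents (p_i = a_i*p_{i-1} + p_{i-2}, q_i = a_i*q_{i-1} + q_{i-2} with p_{-2}=0, p_{-1}=1, q_{-2}=1, q_{-1}=0), until the denominator exceeds 16:
  i=0: a_0=1, p_0 = 1*1 + 0 = 1, q_0 = 1*0 + 1 = 1.
  i=1: a_1=1, p_1 = 1*1 + 1 = 2, q_1 = 1*1 + 0 = 1.
  i=2: a_2=2, p_2 = 2*2 + 1 = 5, q_2 = 2*1 + 1 = 3.
  i=3: a_3=2, p_3 = 2*5 + 2 = 12, q_3 = 2*3 + 1 = 7.
  i=4: a_4=4, p_4 = 4*12 + 5 = 53, q_4 = 4*7 + 3 = 31.
q_4 = 31 > 16, so the last convergent with denominator <= 16 is p_3/q_3 = 12/7.
The closest fraction with denominator <= 16 is either p_3/q_3 or the intermediate fraction (k*p_3 + p_2)/(k*q_3 + q_2) with the largest k >= 1 whose denominator stays <= 16; these approach x as k grows, and every other convergent or intermediate fraction in range is farther away.
Largest k: floor((16 - q_2)/q_3) = floor((16 - 3)/7) = 1.
That gives (1*12 + 5)/(1*7 + 3) = 17/10.
Compare the errors: |x - 12/7| = |53*7 - 12*31|/(31*7) = 1/217, and |x - 17/10| = |53*10 - 17*31|/(31*10) = 3/310.
Cross-multiplying, 1*310 = 310 < 651 = 3*217, so 1/217 is smaller: the convergent 12/7 is closer to x than 17/10.

12/7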